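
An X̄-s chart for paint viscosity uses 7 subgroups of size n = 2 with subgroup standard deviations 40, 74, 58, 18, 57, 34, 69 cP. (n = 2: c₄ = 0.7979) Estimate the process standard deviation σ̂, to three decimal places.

s̄ = (40 + 74 + 58 + 18 + 57 + 34 + 69) / 7 = 50.0000
σ̂ = s̄ / c₄ = 50.0000 / 0.7979 = 62.6645

62.664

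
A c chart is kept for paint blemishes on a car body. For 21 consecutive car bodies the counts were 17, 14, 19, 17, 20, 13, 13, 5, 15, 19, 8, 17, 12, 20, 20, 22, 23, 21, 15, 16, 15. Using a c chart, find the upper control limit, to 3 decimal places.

28.327

c̄ = (17 + 14 + 19 + 17 + 20 + 13 + 13 + 5 + 15 + 19 + 8 + 17 + 12 + 20 + 20 + 22 + 23 + 21 + 15 + 16 + 15) / 21 = 341 / 21 = 16.2381
UCL = c̄ + 3√c̄ = 16.2381 + 3 × √16.2381 = 16.2381 + 3 × 4.0297 = 28.3271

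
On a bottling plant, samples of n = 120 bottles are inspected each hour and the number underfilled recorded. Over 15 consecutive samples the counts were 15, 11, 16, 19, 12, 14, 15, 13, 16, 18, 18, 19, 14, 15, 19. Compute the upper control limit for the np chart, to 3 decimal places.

26.652

p̄ = Σdᵢ / (k·n) = 234 / (15 × 120) = 0.13000
UCL = np̄ + 3·√(np̄(1−p̄)) = 15.6000 + 3 × √(15.6000×0.87000) = 15.6000 + 3 × 3.6840 = 26.6521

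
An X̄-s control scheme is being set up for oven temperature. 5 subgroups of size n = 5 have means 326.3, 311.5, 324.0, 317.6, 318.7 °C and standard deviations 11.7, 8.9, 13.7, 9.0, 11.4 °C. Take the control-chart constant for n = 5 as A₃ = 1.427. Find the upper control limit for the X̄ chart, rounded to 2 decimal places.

X̄̄ = (326.3 + 311.5 + 324.0 + 317.6 + 318.7) / 5 = 319.6200
s̄ = (11.7 + 8.9 + 13.7 + 9.0 + 11.4) / 5 = 10.9400
UCL = X̄̄ + A₃·s̄ = 319.6200 + 1.427 × 10.9400 = 335.2314

335.23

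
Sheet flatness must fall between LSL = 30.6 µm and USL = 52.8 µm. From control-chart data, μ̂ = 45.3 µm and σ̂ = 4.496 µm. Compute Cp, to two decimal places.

Cp = (USL − LSL) / (6σ̂) = (52.8 − 30.6) / (6 × 4.496) = 22.2000 / 26.9760 = 0.8230

0.82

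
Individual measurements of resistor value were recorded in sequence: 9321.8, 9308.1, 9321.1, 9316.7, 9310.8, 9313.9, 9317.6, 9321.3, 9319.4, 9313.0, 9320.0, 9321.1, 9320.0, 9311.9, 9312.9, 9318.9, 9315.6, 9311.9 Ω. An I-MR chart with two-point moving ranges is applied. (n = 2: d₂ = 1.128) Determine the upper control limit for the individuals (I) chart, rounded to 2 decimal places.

9330.07

X̄ = (9321.8 + 9308.1 + 9321.1 + 9316.7 + 9310.8 + 9313.9 + 9317.6 + 9321.3 + 9319.4 + 9313.0 + 9320.0 + 9321.1 + 9320.0 + 9311.9 + 9312.9 + 9318.9 + 9315.6 + 9311.9) / 18 = 9316.4444
Moving ranges: 13.7, 13.0, 4.4, 5.9, 3.1, 3.7, 3.7, 1.9, 6.4, 7.0, 1.1, 1.1, 8.1, 1.0, 6.0, 3.3, 3.7; M̄R̄ = 87.1000 / 17 = 5.1235
UCL = X̄ + 3·M̄R̄/d₂ = 9316.4444 + 3 × 5.1235 / 1.128 = 9330.0709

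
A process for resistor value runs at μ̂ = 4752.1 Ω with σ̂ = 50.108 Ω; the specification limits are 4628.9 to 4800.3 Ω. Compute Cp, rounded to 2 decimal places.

0.57

Cp = (USL − LSL) / (6σ̂) = (4800.3 − 4628.9) / (6 × 50.108) = 171.4000 / 300.6480 = 0.5701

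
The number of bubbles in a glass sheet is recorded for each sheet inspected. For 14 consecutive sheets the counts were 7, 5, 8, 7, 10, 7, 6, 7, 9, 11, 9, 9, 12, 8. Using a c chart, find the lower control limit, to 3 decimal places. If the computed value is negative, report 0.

0.000

c̄ = (7 + 5 + 8 + 7 + 10 + 7 + 6 + 7 + 9 + 11 + 9 + 9 + 12 + 8) / 14 = 115 / 14 = 8.2143
LCL = c̄ − 3√c̄ = 8.2143 − 3 × 2.8661 = -0.3839 → 0 (cannot be negative)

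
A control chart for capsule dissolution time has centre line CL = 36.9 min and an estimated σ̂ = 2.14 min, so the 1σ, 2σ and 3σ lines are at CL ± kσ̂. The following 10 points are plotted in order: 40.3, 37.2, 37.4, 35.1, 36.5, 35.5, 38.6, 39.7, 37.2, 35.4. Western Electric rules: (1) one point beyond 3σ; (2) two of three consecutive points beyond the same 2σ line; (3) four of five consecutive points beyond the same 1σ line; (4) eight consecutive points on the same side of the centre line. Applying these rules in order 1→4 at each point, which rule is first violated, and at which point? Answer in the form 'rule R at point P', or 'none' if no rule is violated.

none

Zone of each point (C = within 1σ̂, B = 1σ̂–2σ̂, A = 2σ̂–3σ̂, * = beyond 3σ̂; sign = side of CL): 1:+B, 2:+C, 3:+C, 4:-C, 5:-C, 6:-C, 7:+C, 8:+B, 9:+C, 10:-C
No rule fires across all 10 points.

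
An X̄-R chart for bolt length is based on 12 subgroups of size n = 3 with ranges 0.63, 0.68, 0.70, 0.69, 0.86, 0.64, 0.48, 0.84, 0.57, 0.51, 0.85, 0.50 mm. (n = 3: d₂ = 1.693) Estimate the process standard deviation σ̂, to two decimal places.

R̄ = (0.63 + 0.68 + 0.70 + 0.69 + 0.86 + 0.64 + 0.48 + 0.84 + 0.57 + 0.51 + 0.85 + 0.50) / 12 = 0.6625
σ̂ = R̄ / d₂ = 0.6625 / 1.693 = 0.3913

0.39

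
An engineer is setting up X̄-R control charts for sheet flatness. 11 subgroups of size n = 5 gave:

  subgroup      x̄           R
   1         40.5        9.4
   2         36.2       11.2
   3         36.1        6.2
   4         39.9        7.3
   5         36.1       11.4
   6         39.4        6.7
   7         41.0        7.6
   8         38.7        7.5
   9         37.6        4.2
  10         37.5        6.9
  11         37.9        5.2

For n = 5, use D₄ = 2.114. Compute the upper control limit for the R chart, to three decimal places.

R̄ = (9.4 + 11.2 + 6.2 + 7.3 + 11.4 + 6.7 + 7.6 + 7.5 + 4.2 + 6.9 + 5.2) / 11 = 83.6000 / 11 = 7.6000
UCL_R = D₄·R̄ = 2.114 × 7.6000 = 16.0664

16.066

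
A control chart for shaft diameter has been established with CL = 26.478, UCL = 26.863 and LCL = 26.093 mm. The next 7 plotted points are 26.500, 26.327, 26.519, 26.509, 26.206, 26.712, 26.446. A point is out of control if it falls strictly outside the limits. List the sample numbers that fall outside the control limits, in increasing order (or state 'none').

none

All 7 points lie within [26.093, 26.863].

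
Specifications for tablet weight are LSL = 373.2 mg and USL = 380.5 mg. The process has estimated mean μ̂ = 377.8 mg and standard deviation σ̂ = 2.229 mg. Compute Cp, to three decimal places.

0.546

Cp = (USL − LSL) / (6σ̂) = (380.5 − 373.2) / (6 × 2.229) = 7.3000 / 13.3740 = 0.5458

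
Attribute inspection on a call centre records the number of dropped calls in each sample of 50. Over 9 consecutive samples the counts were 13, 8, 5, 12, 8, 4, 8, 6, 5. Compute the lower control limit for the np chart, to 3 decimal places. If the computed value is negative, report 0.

p̄ = Σdᵢ / (k·n) = 69 / (9 × 50) = 0.15333
LCL = np̄ − 3·√(np̄(1−p̄)) = 7.6667 − 3 × 2.5478 = 0.0234

0.023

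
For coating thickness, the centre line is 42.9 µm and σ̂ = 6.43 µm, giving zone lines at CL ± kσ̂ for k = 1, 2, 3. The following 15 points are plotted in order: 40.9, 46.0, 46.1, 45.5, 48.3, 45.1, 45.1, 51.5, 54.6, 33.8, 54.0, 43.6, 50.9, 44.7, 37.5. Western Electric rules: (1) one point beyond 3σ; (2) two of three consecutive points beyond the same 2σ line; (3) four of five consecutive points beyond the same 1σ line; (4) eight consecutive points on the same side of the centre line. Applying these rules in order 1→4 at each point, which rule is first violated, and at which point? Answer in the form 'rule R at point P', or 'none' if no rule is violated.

rule 4 at point 9

Zone of each point (C = within 1σ̂, B = 1σ̂–2σ̂, A = 2σ̂–3σ̂, * = beyond 3σ̂; sign = side of CL): 1:-C, 2:+C, 3:+C, 4:+C, 5:+C, 6:+C, 7:+C, 8:+B, 9:+B, 10:-B, 11:+B, 12:+C, 13:+B, 14:+C, 15:-C
Rule 4 (eight consecutive points on the same side of the centre line) is satisfied at point 9.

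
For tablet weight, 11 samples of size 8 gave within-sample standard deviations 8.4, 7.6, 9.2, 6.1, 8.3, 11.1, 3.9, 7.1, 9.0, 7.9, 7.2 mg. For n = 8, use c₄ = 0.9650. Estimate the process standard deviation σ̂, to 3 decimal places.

s̄ = (8.4 + 7.6 + 9.2 + 6.1 + 8.3 + 11.1 + 3.9 + 7.1 + 9.0 + 7.9 + 7.2) / 11 = 7.8000
σ̂ = s̄ / c₄ = 7.8000 / 0.9650 = 8.0829

8.083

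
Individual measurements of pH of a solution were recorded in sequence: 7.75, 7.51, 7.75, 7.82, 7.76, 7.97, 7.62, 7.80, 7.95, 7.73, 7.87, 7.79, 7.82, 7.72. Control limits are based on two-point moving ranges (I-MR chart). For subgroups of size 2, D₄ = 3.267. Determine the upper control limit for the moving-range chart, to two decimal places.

Moving ranges: 0.24, 0.24, 0.07, 0.06, 0.21, 0.35, 0.18, 0.15, 0.22, 0.14, 0.08, 0.03, 0.10; M̄R̄ = 2.0700 / 13 = 0.1592
UCL_MR = D₄·M̄R̄ = 3.267 × 0.1592 = 0.5202

0.52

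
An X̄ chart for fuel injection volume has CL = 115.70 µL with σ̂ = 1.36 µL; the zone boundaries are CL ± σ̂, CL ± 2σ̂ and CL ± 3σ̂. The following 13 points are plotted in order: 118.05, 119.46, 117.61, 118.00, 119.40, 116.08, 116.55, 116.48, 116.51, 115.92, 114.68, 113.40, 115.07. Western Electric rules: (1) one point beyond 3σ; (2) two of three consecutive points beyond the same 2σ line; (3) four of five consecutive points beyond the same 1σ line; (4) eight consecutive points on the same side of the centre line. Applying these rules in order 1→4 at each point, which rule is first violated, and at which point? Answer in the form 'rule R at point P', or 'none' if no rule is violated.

Zone of each point (C = within 1σ̂, B = 1σ̂–2σ̂, A = 2σ̂–3σ̂, * = beyond 3σ̂; sign = side of CL): 1:+B, 2:+A, 3:+B, 4:+B, 5:+A, 6:+C, 7:+C, 8:+C, 9:+C, 10:+C, 11:-C, 12:-B, 13:-C
Rule 3 (four of five consecutive points beyond the same 1σ limit) is satisfied at point 4.

rule 3 at point 4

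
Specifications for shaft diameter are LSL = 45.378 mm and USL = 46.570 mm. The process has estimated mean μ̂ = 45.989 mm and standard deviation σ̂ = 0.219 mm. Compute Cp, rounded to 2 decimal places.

0.91

Cp = (USL − LSL) / (6σ̂) = (46.570 − 45.378) / (6 × 0.219) = 1.1920 / 1.3140 = 0.9072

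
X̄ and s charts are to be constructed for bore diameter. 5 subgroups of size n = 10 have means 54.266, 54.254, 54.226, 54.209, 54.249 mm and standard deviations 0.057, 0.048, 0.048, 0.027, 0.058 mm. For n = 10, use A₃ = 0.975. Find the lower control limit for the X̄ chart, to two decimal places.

54.19

X̄̄ = (54.266 + 54.254 + 54.226 + 54.209 + 54.249) / 5 = 54.2408
s̄ = (0.057 + 0.048 + 0.048 + 0.027 + 0.058) / 5 = 0.0476
LCL = X̄̄ − A₃·s̄ = 54.2408 − 0.975 × 0.0476 = 54.1944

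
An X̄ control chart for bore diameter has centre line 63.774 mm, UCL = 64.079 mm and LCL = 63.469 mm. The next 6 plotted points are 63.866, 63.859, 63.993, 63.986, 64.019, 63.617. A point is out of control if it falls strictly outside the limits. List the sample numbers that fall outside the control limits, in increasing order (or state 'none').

All 6 points lie within [63.469, 64.079].

none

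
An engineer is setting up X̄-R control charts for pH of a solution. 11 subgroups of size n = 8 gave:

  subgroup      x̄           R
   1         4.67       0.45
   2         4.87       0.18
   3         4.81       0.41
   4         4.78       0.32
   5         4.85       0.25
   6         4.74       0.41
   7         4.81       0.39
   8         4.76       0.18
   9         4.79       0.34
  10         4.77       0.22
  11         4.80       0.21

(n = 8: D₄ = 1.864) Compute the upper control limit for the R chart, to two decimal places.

R̄ = (0.45 + 0.18 + 0.41 + 0.32 + 0.25 + 0.41 + 0.39 + 0.18 + 0.34 + 0.22 + 0.21) / 11 = 3.3600 / 11 = 0.3055
UCL_R = D₄·R̄ = 1.864 × 0.3055 = 0.5694

0.57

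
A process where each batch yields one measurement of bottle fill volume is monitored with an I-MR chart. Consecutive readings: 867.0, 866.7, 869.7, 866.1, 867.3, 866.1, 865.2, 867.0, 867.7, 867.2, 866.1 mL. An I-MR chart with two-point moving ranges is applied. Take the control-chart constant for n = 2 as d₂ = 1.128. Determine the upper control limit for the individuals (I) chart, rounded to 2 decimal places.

X̄ = (867.0 + 866.7 + 869.7 + 866.1 + 867.3 + 866.1 + 865.2 + 867.0 + 867.7 + 867.2 + 866.1) / 11 = 866.9182
Moving ranges: 0.3, 3.0, 3.6, 1.2, 1.2, 0.9, 1.8, 0.7, 0.5, 1.1; M̄R̄ = 14.3000 / 10 = 1.4300
UCL = X̄ + 3·M̄R̄/d₂ = 866.9182 + 3 × 1.4300 / 1.128 = 870.7214

870.72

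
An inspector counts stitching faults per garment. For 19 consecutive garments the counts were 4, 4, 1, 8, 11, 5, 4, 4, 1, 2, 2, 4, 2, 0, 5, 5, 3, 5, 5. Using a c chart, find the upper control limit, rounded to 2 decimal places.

c̄ = (4 + 4 + 1 + 8 + 11 + 5 + 4 + 4 + 1 + 2 + 2 + 4 + 2 + 0 + 5 + 5 + 3 + 5 + 5) / 19 = 75 / 19 = 3.9474
UCL = c̄ + 3√c̄ = 3.9474 + 3 × √3.9474 = 3.9474 + 3 × 1.9868 = 9.9078

9.91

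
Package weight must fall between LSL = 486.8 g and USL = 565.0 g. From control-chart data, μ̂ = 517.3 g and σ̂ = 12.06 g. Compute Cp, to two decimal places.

Cp = (USL − LSL) / (6σ̂) = (565.0 − 486.8) / (6 × 12.06) = 78.2000 / 72.3600 = 1.0807

1.08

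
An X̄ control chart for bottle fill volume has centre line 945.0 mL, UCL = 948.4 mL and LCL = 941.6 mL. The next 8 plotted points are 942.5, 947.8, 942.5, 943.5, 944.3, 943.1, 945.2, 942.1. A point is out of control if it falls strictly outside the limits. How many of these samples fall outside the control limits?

0

All 8 points lie within [941.6, 948.4].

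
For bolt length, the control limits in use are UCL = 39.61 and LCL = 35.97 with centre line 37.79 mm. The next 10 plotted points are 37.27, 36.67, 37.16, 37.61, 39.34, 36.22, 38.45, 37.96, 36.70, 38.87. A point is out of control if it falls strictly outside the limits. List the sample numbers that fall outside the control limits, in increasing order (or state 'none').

none

All 10 points lie within [35.97, 39.61].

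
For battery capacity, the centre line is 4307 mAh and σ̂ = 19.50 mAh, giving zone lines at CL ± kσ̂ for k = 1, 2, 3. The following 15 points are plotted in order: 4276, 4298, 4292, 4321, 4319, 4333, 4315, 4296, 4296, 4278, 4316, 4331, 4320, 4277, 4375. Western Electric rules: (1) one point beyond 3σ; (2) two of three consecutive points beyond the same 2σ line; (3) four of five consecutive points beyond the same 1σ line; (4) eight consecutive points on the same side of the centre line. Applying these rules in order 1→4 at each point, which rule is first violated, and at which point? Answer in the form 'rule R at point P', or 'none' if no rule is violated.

Zone of each point (C = within 1σ̂, B = 1σ̂–2σ̂, A = 2σ̂–3σ̂, * = beyond 3σ̂; sign = side of CL): 1:-B, 2:-C, 3:-C, 4:+C, 5:+C, 6:+B, 7:+C, 8:-C, 9:-C, 10:-B, 11:+C, 12:+B, 13:+C, 14:-B, 15:+*
Rule 1 (one point beyond the 3σ limits) is satisfied at point 15.

rule 1 at point 15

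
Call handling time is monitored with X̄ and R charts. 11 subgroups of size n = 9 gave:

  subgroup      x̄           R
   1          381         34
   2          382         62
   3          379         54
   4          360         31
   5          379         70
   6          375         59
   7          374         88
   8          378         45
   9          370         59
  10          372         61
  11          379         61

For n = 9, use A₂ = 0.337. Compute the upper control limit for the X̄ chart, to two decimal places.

394.48

X̄̄ = (381 + 382 + 379 + 360 + 379 + 375 + 374 + 378 + 370 + 372 + 379) / 11 = 4129.0000 / 11 = 375.3636
R̄ = (34 + 62 + 54 + 31 + 70 + 59 + 88 + 45 + 59 + 61 + 61) / 11 = 624.0000 / 11 = 56.7273
UCL = X̄̄ + A₂·R̄ = 375.3636 + 0.337 × 56.7273 = 394.4807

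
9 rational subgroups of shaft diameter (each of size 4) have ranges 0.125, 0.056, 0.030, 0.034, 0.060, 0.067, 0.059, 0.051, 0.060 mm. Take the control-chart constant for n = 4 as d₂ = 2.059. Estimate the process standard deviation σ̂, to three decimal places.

0.029

R̄ = (0.125 + 0.056 + 0.030 + 0.034 + 0.060 + 0.067 + 0.059 + 0.051 + 0.060) / 9 = 0.0602
σ̂ = R̄ / d₂ = 0.0602 / 2.059 = 0.0292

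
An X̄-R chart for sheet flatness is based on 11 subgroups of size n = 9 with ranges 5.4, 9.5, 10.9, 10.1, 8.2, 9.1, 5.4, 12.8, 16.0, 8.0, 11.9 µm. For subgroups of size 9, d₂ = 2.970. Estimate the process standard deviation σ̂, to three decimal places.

R̄ = (5.4 + 9.5 + 10.9 + 10.1 + 8.2 + 9.1 + 5.4 + 12.8 + 16.0 + 8.0 + 11.9) / 11 = 9.7545
σ̂ = R̄ / d₂ = 9.7545 / 2.970 = 3.2844

3.284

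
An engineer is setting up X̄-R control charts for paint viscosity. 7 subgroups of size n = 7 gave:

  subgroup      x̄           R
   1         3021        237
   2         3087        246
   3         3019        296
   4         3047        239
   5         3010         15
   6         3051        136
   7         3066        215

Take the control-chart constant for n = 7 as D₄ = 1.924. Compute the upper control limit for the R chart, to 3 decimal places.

380.402

R̄ = (237 + 246 + 296 + 239 + 15 + 136 + 215) / 7 = 1384.0000 / 7 = 197.7143
UCL_R = D₄·R̄ = 1.924 × 197.7143 = 380.4023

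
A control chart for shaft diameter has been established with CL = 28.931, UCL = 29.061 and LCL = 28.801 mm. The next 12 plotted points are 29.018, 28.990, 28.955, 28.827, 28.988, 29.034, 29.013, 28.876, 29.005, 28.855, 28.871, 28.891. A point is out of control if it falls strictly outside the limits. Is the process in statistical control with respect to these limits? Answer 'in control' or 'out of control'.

in control

All 12 points lie within [28.801, 29.061].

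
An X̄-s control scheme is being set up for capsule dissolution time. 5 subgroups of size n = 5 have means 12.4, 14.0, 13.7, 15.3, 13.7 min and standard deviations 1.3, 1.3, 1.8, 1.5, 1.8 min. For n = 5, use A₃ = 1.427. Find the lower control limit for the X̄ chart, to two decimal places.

11.62

X̄̄ = (12.4 + 14.0 + 13.7 + 15.3 + 13.7) / 5 = 13.8200
s̄ = (1.3 + 1.3 + 1.8 + 1.5 + 1.8) / 5 = 1.5400
LCL = X̄̄ − A₃·s̄ = 13.8200 − 1.427 × 1.5400 = 11.6224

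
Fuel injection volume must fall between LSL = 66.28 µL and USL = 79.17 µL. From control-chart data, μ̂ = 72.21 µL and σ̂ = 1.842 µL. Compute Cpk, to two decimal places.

1.07

Cpu = (USL − μ̂) / (3σ̂) = (79.17 − 72.21) / (3 × 1.842) = 1.2595; Cpl = (μ̂ − LSL) / (3σ̂) = (72.21 − 66.28) / (3 × 1.842) = 1.0731; Cpk = min(Cpu, Cpl) = 1.0731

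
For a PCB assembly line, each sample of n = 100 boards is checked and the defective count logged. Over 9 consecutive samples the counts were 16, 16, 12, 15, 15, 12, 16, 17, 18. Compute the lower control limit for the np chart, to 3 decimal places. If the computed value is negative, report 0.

p̄ = Σdᵢ / (k·n) = 137 / (9 × 100) = 0.15222
LCL = np̄ − 3·√(np̄(1−p̄)) = 15.2222 − 3 × 3.5924 = 4.4451

4.445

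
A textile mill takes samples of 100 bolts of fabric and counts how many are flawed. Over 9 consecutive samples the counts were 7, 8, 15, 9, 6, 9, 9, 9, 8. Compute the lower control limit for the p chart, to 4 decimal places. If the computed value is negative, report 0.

0.0035

p̄ = Σdᵢ / (k·n) = 80 / (9 × 100) = 0.08889
LCL = p̄ − 3·√(p̄(1−p̄)/n) = 0.08889 − 3 × 0.02846 = 0.00351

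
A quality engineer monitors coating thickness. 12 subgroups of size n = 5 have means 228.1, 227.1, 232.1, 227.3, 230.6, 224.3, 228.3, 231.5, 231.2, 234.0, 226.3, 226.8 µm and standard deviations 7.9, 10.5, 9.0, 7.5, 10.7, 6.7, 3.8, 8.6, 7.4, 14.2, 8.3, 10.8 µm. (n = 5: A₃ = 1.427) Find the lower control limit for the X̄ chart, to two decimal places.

X̄̄ = (228.1 + 227.1 + 232.1 + 227.3 + 230.6 + 224.3 + 228.3 + 231.5 + 231.2 + 234.0 + 226.3 + 226.8) / 12 = 228.9667
s̄ = (7.9 + 10.5 + 9.0 + 7.5 + 10.7 + 6.7 + 3.8 + 8.6 + 7.4 + 14.2 + 8.3 + 10.8) / 12 = 8.7833
LCL = X̄̄ − A₃·s̄ = 228.9667 − 1.427 × 8.7833 = 216.4329

216.43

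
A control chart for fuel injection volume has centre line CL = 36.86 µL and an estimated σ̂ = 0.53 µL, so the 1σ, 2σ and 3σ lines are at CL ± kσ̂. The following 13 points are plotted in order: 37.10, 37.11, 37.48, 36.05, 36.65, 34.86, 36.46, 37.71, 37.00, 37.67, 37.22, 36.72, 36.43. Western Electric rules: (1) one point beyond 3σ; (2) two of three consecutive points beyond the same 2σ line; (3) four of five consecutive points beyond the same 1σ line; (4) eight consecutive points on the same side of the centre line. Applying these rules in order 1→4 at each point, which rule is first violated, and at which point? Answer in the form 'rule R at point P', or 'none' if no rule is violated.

Zone of each point (C = within 1σ̂, B = 1σ̂–2σ̂, A = 2σ̂–3σ̂, * = beyond 3σ̂; sign = side of CL): 1:+C, 2:+C, 3:+B, 4:-B, 5:-C, 6:-*, 7:-C, 8:+B, 9:+C, 10:+B, 11:+C, 12:-C, 13:-C
Rule 1 (one point beyond the 3σ limits) is satisfied at point 6.

rule 1 at point 6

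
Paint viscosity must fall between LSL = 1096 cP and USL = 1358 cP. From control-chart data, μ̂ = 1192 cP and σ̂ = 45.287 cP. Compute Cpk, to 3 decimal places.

Cpu = (USL − μ̂) / (3σ̂) = (1358 − 1192) / (3 × 45.287) = 1.2218; Cpl = (μ̂ − LSL) / (3σ̂) = (1192 − 1096) / (3 × 45.287) = 0.7066; Cpk = min(Cpu, Cpl) = 0.7066

0.707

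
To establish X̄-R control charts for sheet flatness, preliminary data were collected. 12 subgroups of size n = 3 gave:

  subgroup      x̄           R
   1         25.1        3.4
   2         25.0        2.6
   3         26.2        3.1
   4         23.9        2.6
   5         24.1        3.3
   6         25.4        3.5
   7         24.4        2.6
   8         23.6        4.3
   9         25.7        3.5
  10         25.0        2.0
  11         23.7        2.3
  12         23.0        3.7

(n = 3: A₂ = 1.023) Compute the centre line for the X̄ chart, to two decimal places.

24.59

X̄̄ = (25.1 + 25.0 + 26.2 + 23.9 + 24.1 + 25.4 + 24.4 + 23.6 + 25.7 + 25.0 + 23.7 + 23.0) / 12 = 295.1000 / 12 = 24.5917
CL = X̄̄ = 24.5917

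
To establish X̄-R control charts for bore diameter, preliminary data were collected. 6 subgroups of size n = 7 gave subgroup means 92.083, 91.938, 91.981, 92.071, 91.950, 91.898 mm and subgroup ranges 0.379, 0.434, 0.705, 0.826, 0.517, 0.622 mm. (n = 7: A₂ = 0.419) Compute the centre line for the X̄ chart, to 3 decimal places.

91.987

X̄̄ = (92.083 + 91.938 + 91.981 + 92.071 + 91.950 + 91.898) / 6 = 551.9210 / 6 = 91.9868
CL = X̄̄ = 91.9868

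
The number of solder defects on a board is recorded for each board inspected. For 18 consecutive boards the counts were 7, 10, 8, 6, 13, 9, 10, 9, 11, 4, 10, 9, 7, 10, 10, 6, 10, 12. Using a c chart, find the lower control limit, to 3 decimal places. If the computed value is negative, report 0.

c̄ = (7 + 10 + 8 + 6 + 13 + 9 + 10 + 9 + 11 + 4 + 10 + 9 + 7 + 10 + 10 + 6 + 10 + 12) / 18 = 161 / 18 = 8.9444
LCL = c̄ − 3√c̄ = 8.9444 − 3 × 2.9907 = -0.0277 → 0 (cannot be negative)

0.000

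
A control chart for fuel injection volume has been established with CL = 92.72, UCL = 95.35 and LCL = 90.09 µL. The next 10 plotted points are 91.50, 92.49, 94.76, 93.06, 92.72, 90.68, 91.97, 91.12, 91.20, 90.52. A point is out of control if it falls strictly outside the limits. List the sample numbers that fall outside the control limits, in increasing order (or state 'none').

All 10 points lie within [90.09, 95.35].

none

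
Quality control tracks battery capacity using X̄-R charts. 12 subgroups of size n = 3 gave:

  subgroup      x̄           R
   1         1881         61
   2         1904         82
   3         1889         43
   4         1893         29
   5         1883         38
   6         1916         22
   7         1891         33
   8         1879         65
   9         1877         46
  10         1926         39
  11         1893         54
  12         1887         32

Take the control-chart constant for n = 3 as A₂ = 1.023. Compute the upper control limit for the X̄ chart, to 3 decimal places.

1939.626

X̄̄ = (1881 + 1904 + 1889 + 1893 + 1883 + 1916 + 1891 + 1879 + 1877 + 1926 + 1893 + 1887) / 12 = 22719.0000 / 12 = 1893.2500
R̄ = (61 + 82 + 43 + 29 + 38 + 22 + 33 + 65 + 46 + 39 + 54 + 32) / 12 = 544.0000 / 12 = 45.3333
UCL = X̄̄ + A₂·R̄ = 1893.2500 + 1.023 × 45.3333 = 1939.6260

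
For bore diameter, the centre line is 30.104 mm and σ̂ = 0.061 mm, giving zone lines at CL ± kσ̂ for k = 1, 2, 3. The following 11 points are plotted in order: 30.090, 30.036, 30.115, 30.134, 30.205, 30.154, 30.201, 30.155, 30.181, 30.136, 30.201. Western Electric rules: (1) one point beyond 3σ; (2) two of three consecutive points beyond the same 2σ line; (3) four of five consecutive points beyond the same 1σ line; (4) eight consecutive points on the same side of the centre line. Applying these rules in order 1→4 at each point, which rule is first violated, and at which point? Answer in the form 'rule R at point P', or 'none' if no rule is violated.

Zone of each point (C = within 1σ̂, B = 1σ̂–2σ̂, A = 2σ̂–3σ̂, * = beyond 3σ̂; sign = side of CL): 1:-C, 2:-B, 3:+C, 4:+C, 5:+B, 6:+C, 7:+B, 8:+C, 9:+B, 10:+C, 11:+B
Rule 4 (eight consecutive points on the same side of the centre line) is satisfied at point 10.

rule 4 at point 10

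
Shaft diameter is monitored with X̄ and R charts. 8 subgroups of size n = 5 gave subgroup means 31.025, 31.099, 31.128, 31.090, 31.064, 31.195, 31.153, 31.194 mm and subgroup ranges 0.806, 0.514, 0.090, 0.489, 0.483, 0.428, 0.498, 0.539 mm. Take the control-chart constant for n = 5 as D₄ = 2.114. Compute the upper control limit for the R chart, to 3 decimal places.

1.017

R̄ = (0.806 + 0.514 + 0.090 + 0.489 + 0.483 + 0.428 + 0.498 + 0.539) / 8 = 3.8470 / 8 = 0.4809
UCL_R = D₄·R̄ = 2.114 × 0.4809 = 1.0166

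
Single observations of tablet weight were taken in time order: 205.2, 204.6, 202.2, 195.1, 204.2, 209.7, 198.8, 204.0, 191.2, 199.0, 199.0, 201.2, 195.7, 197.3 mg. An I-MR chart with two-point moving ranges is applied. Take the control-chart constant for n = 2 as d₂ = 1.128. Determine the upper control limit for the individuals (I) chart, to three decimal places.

214.978

X̄ = (205.2 + 204.6 + 202.2 + 195.1 + 204.2 + 209.7 + 198.8 + 204.0 + 191.2 + 199.0 + 199.0 + 201.2 + 195.7 + 197.3) / 14 = 200.5143
Moving ranges: 0.6, 2.4, 7.1, 9.1, 5.5, 10.9, 5.2, 12.8, 7.8, 0.0, 2.2, 5.5, 1.6; M̄R̄ = 70.7000 / 13 = 5.4385
UCL = X̄ + 3·M̄R̄/d₂ = 200.5143 + 3 × 5.4385 / 1.128 = 214.9783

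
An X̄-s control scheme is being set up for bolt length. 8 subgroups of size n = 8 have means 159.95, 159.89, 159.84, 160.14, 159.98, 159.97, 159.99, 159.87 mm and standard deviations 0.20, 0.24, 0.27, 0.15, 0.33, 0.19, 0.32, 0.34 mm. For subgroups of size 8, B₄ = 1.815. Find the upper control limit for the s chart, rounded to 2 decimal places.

0.46

s̄ = (0.20 + 0.24 + 0.27 + 0.15 + 0.33 + 0.19 + 0.32 + 0.34) / 8 = 0.2550
UCL_s = B₄·s̄ = 1.815 × 0.2550 = 0.4628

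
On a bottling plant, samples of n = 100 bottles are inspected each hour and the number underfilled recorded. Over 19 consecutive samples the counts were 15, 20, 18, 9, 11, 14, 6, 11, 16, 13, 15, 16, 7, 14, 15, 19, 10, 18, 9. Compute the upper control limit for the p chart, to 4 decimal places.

p̄ = Σdᵢ / (k·n) = 256 / (19 × 100) = 0.13474
UCL = p̄ + 3·√(p̄(1−p̄)/n) = 0.13474 + 3 × √(0.13474×0.86526/100) = 0.13474 + 3 × 0.03414 = 0.23717

0.2372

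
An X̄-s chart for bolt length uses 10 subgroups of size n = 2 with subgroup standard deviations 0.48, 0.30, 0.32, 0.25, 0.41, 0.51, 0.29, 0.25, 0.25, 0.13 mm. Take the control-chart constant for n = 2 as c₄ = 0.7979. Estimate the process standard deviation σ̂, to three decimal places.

0.400

s̄ = (0.48 + 0.30 + 0.32 + 0.25 + 0.41 + 0.51 + 0.29 + 0.25 + 0.25 + 0.13) / 10 = 0.3190
σ̂ = s̄ / c₄ = 0.3190 / 0.7979 = 0.3998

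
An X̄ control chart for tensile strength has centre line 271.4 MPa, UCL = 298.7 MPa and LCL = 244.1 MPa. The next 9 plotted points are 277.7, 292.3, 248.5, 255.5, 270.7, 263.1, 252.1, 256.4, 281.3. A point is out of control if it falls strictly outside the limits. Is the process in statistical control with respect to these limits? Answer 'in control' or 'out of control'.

in control

All 9 points lie within [244.1, 298.7].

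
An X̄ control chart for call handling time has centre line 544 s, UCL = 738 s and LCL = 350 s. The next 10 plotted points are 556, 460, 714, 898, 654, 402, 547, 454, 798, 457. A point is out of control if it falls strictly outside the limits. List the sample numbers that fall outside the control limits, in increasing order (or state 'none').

Compare each point to [350, 738]: sample 4 = 898 > UCL; sample 9 = 798 > UCL.

4, 9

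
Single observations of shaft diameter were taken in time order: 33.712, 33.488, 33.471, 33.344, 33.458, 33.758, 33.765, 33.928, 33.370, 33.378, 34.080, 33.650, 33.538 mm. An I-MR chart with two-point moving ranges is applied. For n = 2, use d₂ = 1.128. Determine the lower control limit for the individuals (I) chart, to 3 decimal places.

X̄ = (33.712 + 33.488 + 33.471 + 33.344 + 33.458 + 33.758 + 33.765 + 33.928 + 33.370 + 33.378 + 34.080 + 33.650 + 33.538) / 13 = 33.6108
Moving ranges: 0.224, 0.017, 0.127, 0.114, 0.300, 0.007, 0.163, 0.558, 0.008, 0.702, 0.430, 0.112; M̄R̄ = 2.7620 / 12 = 0.2302
LCL = X̄ − 3·M̄R̄/d₂ = 33.6108 − 3 × 0.2302 / 1.128 = 32.9986

32.999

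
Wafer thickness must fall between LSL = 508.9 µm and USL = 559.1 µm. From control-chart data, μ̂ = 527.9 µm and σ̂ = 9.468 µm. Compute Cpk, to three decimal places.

Cpu = (USL − μ̂) / (3σ̂) = (559.1 − 527.9) / (3 × 9.468) = 1.0984; Cpl = (μ̂ − LSL) / (3σ̂) = (527.9 − 508.9) / (3 × 9.468) = 0.6689; Cpk = min(Cpu, Cpl) = 0.6689

0.669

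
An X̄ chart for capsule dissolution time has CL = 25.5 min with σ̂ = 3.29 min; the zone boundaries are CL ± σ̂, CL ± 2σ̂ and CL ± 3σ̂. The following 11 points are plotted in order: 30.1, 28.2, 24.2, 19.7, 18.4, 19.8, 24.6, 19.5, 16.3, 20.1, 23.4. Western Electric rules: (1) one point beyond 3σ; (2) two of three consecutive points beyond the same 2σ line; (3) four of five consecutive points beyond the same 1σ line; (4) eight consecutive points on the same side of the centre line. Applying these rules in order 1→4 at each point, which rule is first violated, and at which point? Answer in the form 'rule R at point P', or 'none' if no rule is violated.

rule 3 at point 8

Zone of each point (C = within 1σ̂, B = 1σ̂–2σ̂, A = 2σ̂–3σ̂, * = beyond 3σ̂; sign = side of CL): 1:+B, 2:+C, 3:-C, 4:-B, 5:-A, 6:-B, 7:-C, 8:-B, 9:-A, 10:-B, 11:-C
Rule 3 (four of five consecutive points beyond the same 1σ limit) is satisfied at point 8.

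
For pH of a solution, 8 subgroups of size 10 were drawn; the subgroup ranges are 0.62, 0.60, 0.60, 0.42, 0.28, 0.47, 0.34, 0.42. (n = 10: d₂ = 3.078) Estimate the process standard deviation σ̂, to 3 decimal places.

R̄ = (0.62 + 0.60 + 0.60 + 0.42 + 0.28 + 0.47 + 0.34 + 0.42) / 8 = 0.4688
σ̂ = R̄ / d₂ = 0.4688 / 3.078 = 0.1523

0.152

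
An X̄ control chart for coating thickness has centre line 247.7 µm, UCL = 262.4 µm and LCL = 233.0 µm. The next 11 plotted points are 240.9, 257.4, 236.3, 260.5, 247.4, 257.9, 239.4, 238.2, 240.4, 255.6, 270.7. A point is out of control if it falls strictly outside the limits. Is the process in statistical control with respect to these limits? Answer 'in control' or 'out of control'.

Compare each point to [233.0, 262.4]: sample 11 = 270.7 > UCL.

out of control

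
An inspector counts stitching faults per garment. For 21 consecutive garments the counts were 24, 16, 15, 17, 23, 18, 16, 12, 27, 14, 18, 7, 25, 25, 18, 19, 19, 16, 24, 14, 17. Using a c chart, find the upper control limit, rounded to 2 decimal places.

c̄ = (24 + 16 + 15 + 17 + 23 + 18 + 16 + 12 + 27 + 14 + 18 + 7 + 25 + 25 + 18 + 19 + 19 + 16 + 24 + 14 + 17) / 21 = 384 / 21 = 18.2857
UCL = c̄ + 3√c̄ = 18.2857 + 3 × √18.2857 = 18.2857 + 3 × 4.2762 = 31.1143

31.11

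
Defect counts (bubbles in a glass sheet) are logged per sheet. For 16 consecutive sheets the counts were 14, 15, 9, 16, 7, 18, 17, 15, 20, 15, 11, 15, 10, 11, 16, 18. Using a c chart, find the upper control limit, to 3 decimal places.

25.487

c̄ = (14 + 15 + 9 + 16 + 7 + 18 + 17 + 15 + 20 + 15 + 11 + 15 + 10 + 11 + 16 + 18) / 16 = 227 / 16 = 14.1875
UCL = c̄ + 3√c̄ = 14.1875 + 3 × √14.1875 = 14.1875 + 3 × 3.7666 = 25.4874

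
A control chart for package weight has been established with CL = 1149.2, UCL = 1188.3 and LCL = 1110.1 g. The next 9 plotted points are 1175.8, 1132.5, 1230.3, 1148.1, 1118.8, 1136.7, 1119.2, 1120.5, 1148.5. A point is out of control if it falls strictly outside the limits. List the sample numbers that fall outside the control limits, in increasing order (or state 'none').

Compare each point to [1110.1, 1188.3]: sample 3 = 1230.3 > UCL.

3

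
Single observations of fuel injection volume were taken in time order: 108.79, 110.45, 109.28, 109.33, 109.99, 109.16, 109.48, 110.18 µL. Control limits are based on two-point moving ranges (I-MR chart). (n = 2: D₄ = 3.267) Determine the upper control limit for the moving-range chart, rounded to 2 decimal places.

Moving ranges: 1.66, 1.17, 0.05, 0.66, 0.83, 0.32, 0.70; M̄R̄ = 5.3900 / 7 = 0.7700
UCL_MR = D₄·M̄R̄ = 3.267 × 0.7700 = 2.5156

2.52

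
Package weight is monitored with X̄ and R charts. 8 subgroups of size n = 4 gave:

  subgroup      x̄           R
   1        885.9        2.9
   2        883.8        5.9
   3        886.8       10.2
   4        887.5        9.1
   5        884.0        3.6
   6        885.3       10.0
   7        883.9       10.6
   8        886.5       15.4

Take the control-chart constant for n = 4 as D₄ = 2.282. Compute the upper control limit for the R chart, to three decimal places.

R̄ = (2.9 + 5.9 + 10.2 + 9.1 + 3.6 + 10.0 + 10.6 + 15.4) / 8 = 67.7000 / 8 = 8.4625
UCL_R = D₄·R̄ = 2.282 × 8.4625 = 19.3114

19.311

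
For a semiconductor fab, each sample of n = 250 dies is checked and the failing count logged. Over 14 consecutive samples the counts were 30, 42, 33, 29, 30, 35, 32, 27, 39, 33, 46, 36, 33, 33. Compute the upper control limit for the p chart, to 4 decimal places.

p̄ = Σdᵢ / (k·n) = 478 / (14 × 250) = 0.13657
UCL = p̄ + 3·√(p̄(1−p̄)/n) = 0.13657 + 3 × √(0.13657×0.86343/250) = 0.13657 + 3 × 0.02172 = 0.20173

0.2017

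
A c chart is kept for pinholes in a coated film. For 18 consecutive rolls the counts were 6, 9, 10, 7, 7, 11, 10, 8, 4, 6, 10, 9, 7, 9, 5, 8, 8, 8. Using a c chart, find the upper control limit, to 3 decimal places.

c̄ = (6 + 9 + 10 + 7 + 7 + 11 + 10 + 8 + 4 + 6 + 10 + 9 + 7 + 9 + 5 + 8 + 8 + 8) / 18 = 142 / 18 = 7.8889
UCL = c̄ + 3√c̄ = 7.8889 + 3 × √7.8889 = 7.8889 + 3 × 2.8087 = 16.3150

16.315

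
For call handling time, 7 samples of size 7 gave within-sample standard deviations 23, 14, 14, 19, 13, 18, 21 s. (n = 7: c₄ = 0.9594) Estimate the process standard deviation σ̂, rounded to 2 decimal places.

18.17

s̄ = (23 + 14 + 14 + 19 + 13 + 18 + 21) / 7 = 17.4286
σ̂ = s̄ / c₄ = 17.4286 / 0.9594 = 18.1661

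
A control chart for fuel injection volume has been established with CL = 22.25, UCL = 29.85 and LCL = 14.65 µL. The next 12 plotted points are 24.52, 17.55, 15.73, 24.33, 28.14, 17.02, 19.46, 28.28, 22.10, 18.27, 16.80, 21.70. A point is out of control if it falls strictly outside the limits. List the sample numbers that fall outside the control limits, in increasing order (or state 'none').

All 12 points lie within [14.65, 29.85].

none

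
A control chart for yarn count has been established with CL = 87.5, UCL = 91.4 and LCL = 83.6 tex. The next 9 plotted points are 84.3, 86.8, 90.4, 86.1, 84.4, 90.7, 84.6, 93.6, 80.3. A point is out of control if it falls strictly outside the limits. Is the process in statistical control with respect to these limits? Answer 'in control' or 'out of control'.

Compare each point to [83.6, 91.4]: sample 8 = 93.6 > UCL; sample 9 = 80.3 < LCL.

out of control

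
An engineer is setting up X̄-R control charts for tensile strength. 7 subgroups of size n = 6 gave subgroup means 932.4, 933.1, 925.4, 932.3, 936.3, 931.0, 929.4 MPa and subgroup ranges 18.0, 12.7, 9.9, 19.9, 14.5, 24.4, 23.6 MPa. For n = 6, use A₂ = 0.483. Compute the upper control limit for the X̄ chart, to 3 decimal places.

939.901

X̄̄ = (932.4 + 933.1 + 925.4 + 932.3 + 936.3 + 931.0 + 929.4) / 7 = 6519.9000 / 7 = 931.4143
R̄ = (18.0 + 12.7 + 9.9 + 19.9 + 14.5 + 24.4 + 23.6) / 7 = 123.0000 / 7 = 17.5714
UCL = X̄̄ + A₂·R̄ = 931.4143 + 0.483 × 17.5714 = 939.9013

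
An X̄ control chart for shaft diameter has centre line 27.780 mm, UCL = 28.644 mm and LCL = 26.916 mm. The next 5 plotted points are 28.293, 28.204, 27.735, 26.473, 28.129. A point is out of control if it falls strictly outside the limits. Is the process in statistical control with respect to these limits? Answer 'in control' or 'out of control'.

out of control

Compare each point to [26.916, 28.644]: sample 4 = 26.473 < LCL.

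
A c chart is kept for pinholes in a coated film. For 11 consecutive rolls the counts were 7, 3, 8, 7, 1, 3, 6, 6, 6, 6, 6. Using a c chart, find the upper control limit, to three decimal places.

12.311

c̄ = (7 + 3 + 8 + 7 + 1 + 3 + 6 + 6 + 6 + 6 + 6) / 11 = 59 / 11 = 5.3636
UCL = c̄ + 3√c̄ = 5.3636 + 3 × √5.3636 = 5.3636 + 3 × 2.3160 = 12.3115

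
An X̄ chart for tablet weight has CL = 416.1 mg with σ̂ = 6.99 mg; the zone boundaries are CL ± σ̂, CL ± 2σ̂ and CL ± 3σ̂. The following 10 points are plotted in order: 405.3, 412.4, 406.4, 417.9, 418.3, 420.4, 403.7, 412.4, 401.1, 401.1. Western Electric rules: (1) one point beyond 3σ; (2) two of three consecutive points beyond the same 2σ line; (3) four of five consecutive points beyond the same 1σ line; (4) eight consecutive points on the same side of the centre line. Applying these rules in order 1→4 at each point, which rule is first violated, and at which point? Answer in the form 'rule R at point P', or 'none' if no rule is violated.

Zone of each point (C = within 1σ̂, B = 1σ̂–2σ̂, A = 2σ̂–3σ̂, * = beyond 3σ̂; sign = side of CL): 1:-B, 2:-C, 3:-B, 4:+C, 5:+C, 6:+C, 7:-B, 8:-C, 9:-A, 10:-A
Rule 2 (two of three consecutive points beyond the same 2σ limit) is satisfied at point 10.

rule 2 at point 10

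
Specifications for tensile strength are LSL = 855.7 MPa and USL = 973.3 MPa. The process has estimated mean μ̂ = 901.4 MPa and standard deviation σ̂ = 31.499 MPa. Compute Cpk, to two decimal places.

0.48

Cpu = (USL − μ̂) / (3σ̂) = (973.3 − 901.4) / (3 × 31.499) = 0.7609; Cpl = (μ̂ − LSL) / (3σ̂) = (901.4 − 855.7) / (3 × 31.499) = 0.4836; Cpk = min(Cpu, Cpl) = 0.4836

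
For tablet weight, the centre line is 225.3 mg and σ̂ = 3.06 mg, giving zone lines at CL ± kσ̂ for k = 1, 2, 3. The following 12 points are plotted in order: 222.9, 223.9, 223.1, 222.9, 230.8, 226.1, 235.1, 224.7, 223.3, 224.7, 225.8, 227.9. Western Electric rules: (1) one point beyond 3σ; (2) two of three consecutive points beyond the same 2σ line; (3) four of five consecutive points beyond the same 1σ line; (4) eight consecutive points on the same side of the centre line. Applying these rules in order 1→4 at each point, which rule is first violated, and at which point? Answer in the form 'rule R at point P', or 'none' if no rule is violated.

rule 1 at point 7

Zone of each point (C = within 1σ̂, B = 1σ̂–2σ̂, A = 2σ̂–3σ̂, * = beyond 3σ̂; sign = side of CL): 1:-C, 2:-C, 3:-C, 4:-C, 5:+B, 6:+C, 7:+*, 8:-C, 9:-C, 10:-C, 11:+C, 12:+C
Rule 1 (one point beyond the 3σ limits) is satisfied at point 7.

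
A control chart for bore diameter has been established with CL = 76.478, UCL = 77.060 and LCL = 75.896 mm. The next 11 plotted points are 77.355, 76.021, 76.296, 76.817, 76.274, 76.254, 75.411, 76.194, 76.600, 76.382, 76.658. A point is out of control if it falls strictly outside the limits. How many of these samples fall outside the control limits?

2

Compare each point to [75.896, 77.060]: sample 1 = 77.355 > UCL; sample 7 = 75.411 < LCL.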